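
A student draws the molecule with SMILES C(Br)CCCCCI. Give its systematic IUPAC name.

The parent chain contains 6 carbons (hexane).
Choose the numbering such that the locant sets are identical either way, so the alphabetically earlier bromo substituent takes the lower locant (1 rather than 6).
That gives a bromo group at C-1; an iodo group at C-6.
The substituents are ordered alphabetically, ignoring any di-/tri- multipliers.
Putting it together: 1-bromo-6-iodohexane.

1-bromo-6-iodohexane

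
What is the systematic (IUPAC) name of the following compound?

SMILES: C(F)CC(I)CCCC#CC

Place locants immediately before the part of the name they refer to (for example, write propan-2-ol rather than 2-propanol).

9-fluoro-7-iodonon-2-yne

Counting along the main chain through the multiple bond gives 9 carbons: the parent is nonane.
There is one C≡C triple bond, indicated by the ending -yne.
The numbering direction is chosen so that numbering from this end puts the triple bond at C-2 rather than C-7.
That gives the triple bond between C-2 and C-3; a fluoro group at C-9; an iodo group at C-7.
Prefixes are listed alphabetically: fluoro, iodo.
Assembling the pieces gives 9-fluoro-7-iodonon-2-yne.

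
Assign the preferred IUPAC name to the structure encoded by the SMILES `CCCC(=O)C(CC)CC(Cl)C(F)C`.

The longest carbon chain that includes the carbonyl has 9 carbons, so the parent hydride is nonane.
A ketone (C=O on an internal carbon) is the principal characteristic group, giving the suffix -one.
Choose the numbering such that numbering from this end puts the carbonyl group at C-4 rather than C-6.
With this numbering: the carbonyl at C-4; a chloro group at C-7; an ethyl group at C-5; a fluoro group at C-8.
Substituent prefixes are cited in alphabetical order (multiplying prefixes like di-/tri- are ignored for ordering).
Putting it together: 7-chloro-5-ethyl-8-fluorononan-4-one.

7-chloro-5-ethyl-8-fluorononan-4-one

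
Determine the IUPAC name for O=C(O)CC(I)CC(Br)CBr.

The longest chain bearing the –COOH group is 6 carbons long (hexane).
A carboxylic acid (terminal –COOH) is the principal characteristic group, giving the suffix -oic acid.
The numbering direction is chosen so that the carboxylic acid carbon is C-1 by definition.
That gives bromo groups at C-5 and C-6; an iodo group at C-3.
The substituents are ordered alphabetically, ignoring any di-/tri- multipliers.
Assembling the pieces gives 5,6-dibromo-3-iodohexanoic acid.

5,6-dibromo-3-iodohexanoic acid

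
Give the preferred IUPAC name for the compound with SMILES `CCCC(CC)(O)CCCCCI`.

The longest carbon chain that includes the –OH group has 9 carbons, so the parent hydride is nonane.
The highest-priority functional group is an alcohol (–OH), so the name ends in -ol.
Number the chain so that numbering from this end puts the hydroxyl group at C-4 rather than C-6.
This places the hydroxyl at C-4; an ethyl group at C-4; an iodo group at C-9.
Substituent prefixes are cited in alphabetical order (multiplying prefixes like di-/tri- are ignored for ordering).
Assembling the pieces gives 4-ethyl-9-iodononan-4-ol.

4-ethyl-9-iodononan-4-ol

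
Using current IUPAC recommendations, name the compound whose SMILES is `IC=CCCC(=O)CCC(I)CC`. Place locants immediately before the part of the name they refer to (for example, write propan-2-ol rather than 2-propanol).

1,8-diiododec-1-en-5-one

The longest chain bearing the carbonyl and the multiple bond is 10 carbons long (decane).
The highest-priority functional group is a ketone (C=O on an internal carbon), so the name ends in -one.
The chain contains a C=C double bond, so the unsaturation ending is -ene.
The numbering direction is chosen so that numbering from this end puts the carbonyl group at C-5 rather than C-6.
With this numbering: the carbonyl at C-5; the double bond between C-1 and C-2; iodo groups at C-1 and C-8.
Assembling the pieces gives 1,8-diiododec-1-en-5-one.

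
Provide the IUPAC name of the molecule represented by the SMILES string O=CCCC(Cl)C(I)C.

4-chloro-5-iodohexanal

Counting along the main chain through the –CHO group gives 6 carbons: the parent is hexane.
The highest-priority functional group is an aldehyde (terminal –CHO), so the name ends in -al.
Choose the numbering such that the aldehyde carbon is C-1 by definition.
That gives a chloro group at C-4; an iodo group at C-5.
Prefixes are listed alphabetically: chloro, iodo.
Assembling the pieces gives 4-chloro-5-iodohexanal.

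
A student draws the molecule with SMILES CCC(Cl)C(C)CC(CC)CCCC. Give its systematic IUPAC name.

The longest carbon chain is 10 atoms: the parent is decane.
The numbering direction is chosen so that the substituent locant set {3,4,6} is lower than {5,7,8} at the first point of difference.
With this numbering: a chloro group at C-3; an ethyl group at C-6; a methyl group at C-4.
Substituent prefixes are cited in alphabetical order (multiplying prefixes like di-/tri- are ignored for ordering).
Assembling the pieces gives 3-chloro-6-ethyl-4-methyldecane.

3-chloro-6-ethyl-4-methyldecane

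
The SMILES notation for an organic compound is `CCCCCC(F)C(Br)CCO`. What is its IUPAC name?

3-bromo-4-fluorononan-1-ol

The longest carbon chain that includes the –OH group has 9 carbons, so the parent hydride is nonane.
The principal characteristic group is an alcohol (–OH), named with the suffix -ol.
Choose the numbering such that numbering from this end puts the hydroxyl group at C-1 rather than C-9.
With this numbering: the hydroxyl at C-1; a bromo group at C-3; a fluoro group at C-4.
The substituents are ordered alphabetically, ignoring any di-/tri- multipliers.
The name is 3-bromo-4-fluorononan-1-ol.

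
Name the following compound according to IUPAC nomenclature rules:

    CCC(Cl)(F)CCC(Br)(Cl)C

2-bromo-2,5-dichloro-5-fluoroheptane

The longest carbon chain is 7 atoms: the parent is heptane.
Number the chain so that the substituent locant set {2,2,5,5} is lower than {3,3,6,6} at the first point of difference.
This places a bromo group at C-2; chloro groups at C-2 and C-5; a fluoro group at C-5.
The substituents are ordered alphabetically, ignoring any di-/tri- multipliers.
Assembling the pieces gives 2-bromo-2,5-dichloro-5-fluoroheptane.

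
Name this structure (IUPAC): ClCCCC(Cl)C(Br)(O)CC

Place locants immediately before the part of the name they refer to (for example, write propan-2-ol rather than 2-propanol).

The longest carbon chain that includes the –OH group has 7 carbons, so the parent hydride is heptane.
The highest-priority functional group is an alcohol (–OH), so the name ends in -ol.
Number the chain so that numbering from this end puts the hydroxyl group at C-3 rather than C-5.
This places the hydroxyl at C-3; a bromo group at C-3; chloro groups at C-4 and C-7.
The substituents are ordered alphabetically, ignoring any di-/tri- multipliers.
The name is 3-bromo-4,7-dichloroheptan-3-ol.

3-bromo-4,7-dichloroheptan-3-ol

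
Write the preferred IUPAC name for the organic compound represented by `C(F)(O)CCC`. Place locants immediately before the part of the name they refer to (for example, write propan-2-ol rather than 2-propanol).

The longest chain bearing the –OH group is 4 carbons long (butane).
The highest-priority functional group is an alcohol (–OH), so the name ends in -ol.
Choose the numbering such that numbering from this end puts the hydroxyl group at C-1 rather than C-4.
That gives the hydroxyl at C-1; a fluoro group at C-1.
Putting it together: 1-fluorobutan-1-ol.

1-fluorobutan-1-ol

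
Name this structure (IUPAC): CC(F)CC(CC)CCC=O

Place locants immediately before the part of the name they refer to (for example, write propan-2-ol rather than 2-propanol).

The longest chain bearing the –CHO group is 7 carbons long (heptane).
An aldehyde (terminal –CHO) is the principal characteristic group, giving the suffix -al.
Number the chain so that the aldehyde carbon is C-1 by definition.
That gives an ethyl group at C-4; a fluoro group at C-6.
The substituents are ordered alphabetically, ignoring any di-/tri- multipliers.
The name is 4-ethyl-6-fluoroheptanal.

4-ethyl-6-fluoroheptanal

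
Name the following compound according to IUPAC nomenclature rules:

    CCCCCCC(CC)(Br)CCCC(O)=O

5-bromo-5-ethylundecanoic acid

The longest chain bearing the –COOH group is 11 carbons long (undecane).
The principal characteristic group is a carboxylic acid (terminal –COOH), named with the suffix -oic acid.
The numbering direction is chosen so that the carboxylic acid carbon is C-1 by definition.
With this numbering: a bromo group at C-5; an ethyl group at C-5.
Prefixes are listed alphabetically: bromo, ethyl.
Putting it together: 5-bromo-5-ethylundecanoic acid.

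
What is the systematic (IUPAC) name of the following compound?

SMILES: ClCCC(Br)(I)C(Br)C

The longest carbon chain is 5 atoms: the parent is pentane.
Choose the numbering such that the substituent locant set {1,3,3,4} is lower than {2,3,3,5} at the first point of difference.
This places bromo groups at C-3 and C-4; a chloro group at C-1; an iodo group at C-3.
Substituent prefixes are cited in alphabetical order (multiplying prefixes like di-/tri- are ignored for ordering).
The name is 3,4-dibromo-1-chloro-3-iodopentane.

3,4-dibromo-1-chloro-3-iodopentane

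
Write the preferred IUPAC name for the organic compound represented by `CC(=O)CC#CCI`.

6-iodohex-4-yn-2-one

Counting along the main chain through the carbonyl and the multiple bond gives 6 carbons: the parent is hexane.
The highest-priority functional group is a ketone (C=O on an internal carbon), so the name ends in -one.
The chain contains a C≡C triple bond, so the unsaturation ending is -yne.
Choose the numbering such that numbering from this end puts the carbonyl group at C-2 rather than C-5.
With this numbering: the carbonyl at C-2; the triple bond between C-4 and C-5; an iodo group at C-6.
Putting it together: 6-iodohex-4-yn-2-one.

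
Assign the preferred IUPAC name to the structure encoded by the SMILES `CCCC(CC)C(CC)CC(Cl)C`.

2-chloro-4,5-diethyloctane

The longest continuous carbon chain has 8 atoms, so the parent hydride is octane.
Choose the numbering such that the substituent locant set {2,4,5} is lower than {4,5,7} at the first point of difference.
With this numbering: a chloro group at C-2; ethyl groups at C-4 and C-5.
The substituents are ordered alphabetically, ignoring any di-/tri- multipliers.
Putting it together: 2-chloro-4,5-diethyloctane.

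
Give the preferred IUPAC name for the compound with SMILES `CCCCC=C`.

hex-1-ene

Counting along the main chain through the multiple bond gives 6 carbons: the parent is hexane.
A C=C double bond in the chain gives the infix -ene-.
Choose the numbering such that numbering from this end puts the double bond at C-1 rather than C-5.
That gives the double bond between C-1 and C-2.
Assembling the pieces gives hex-1-ene.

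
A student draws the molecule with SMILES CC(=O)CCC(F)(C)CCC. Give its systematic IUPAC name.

5-fluoro-5-methyloctan-2-one

The longest chain bearing the carbonyl is 8 carbons long (octane).
A ketone (C=O on an internal carbon) is the principal characteristic group, giving the suffix -one.
The numbering direction is chosen so that numbering from this end puts the carbonyl group at C-2 rather than C-7.
This places the carbonyl at C-2; a fluoro group at C-5; a methyl group at C-5.
Prefixes are listed alphabetically: fluoro, methyl.
Assembling the pieces gives 5-fluoro-5-methyloctan-2-one.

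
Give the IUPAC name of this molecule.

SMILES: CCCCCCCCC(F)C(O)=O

The longest carbon chain that includes the –COOH group has 10 carbons, so the parent hydride is decane.
The highest-priority functional group is a carboxylic acid (terminal –COOH), so the name ends in -oic acid.
The numbering direction is chosen so that the carboxylic acid carbon is C-1 by definition.
This places a fluoro group at C-2.
The name is 2-fluorodecanoic acid.

2-fluorodecanoic acid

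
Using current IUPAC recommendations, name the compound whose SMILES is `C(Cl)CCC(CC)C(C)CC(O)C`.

8-chloro-5-ethyl-4-methyloctan-2-ol

The longest chain bearing the –OH group is 8 carbons long (octane).
The highest-priority functional group is an alcohol (–OH), so the name ends in -ol.
The numbering direction is chosen so that numbering from this end puts the hydroxyl group at C-2 rather than C-7.
This places the hydroxyl at C-2; a chloro group at C-8; an ethyl group at C-5; a methyl group at C-4.
Prefixes are listed alphabetically: chloro, ethyl, methyl.
Putting it together: 8-chloro-5-ethyl-4-methyloctan-2-ol.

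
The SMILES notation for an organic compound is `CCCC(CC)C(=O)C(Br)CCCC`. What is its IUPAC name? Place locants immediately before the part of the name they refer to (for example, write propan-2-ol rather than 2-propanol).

The longest carbon chain that includes the carbonyl has 10 carbons, so the parent hydride is decane.
The principal characteristic group is a ketone (C=O on an internal carbon), named with the suffix -one.
The numbering direction is chosen so that numbering from this end puts the carbonyl group at C-5 rather than C-6.
That gives the carbonyl at C-5; a bromo group at C-6; an ethyl group at C-4.
Substituent prefixes are cited in alphabetical order (multiplying prefixes like di-/tri- are ignored for ordering).
Putting it together: 6-bromo-4-ethyldecan-5-one.

6-bromo-4-ethyldecan-5-one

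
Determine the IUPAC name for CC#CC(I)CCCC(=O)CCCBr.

Counting along the main chain through the carbonyl and the multiple bond gives 11 carbons: the parent is undecane.
The highest-priority functional group is a ketone (C=O on an internal carbon), so the name ends in -one.
The chain contains a C≡C triple bond, so the unsaturation ending is -yne.
Number the chain so that numbering from this end puts the carbonyl group at C-4 rather than C-8.
With this numbering: the carbonyl at C-4; the triple bond between C-9 and C-10; a bromo group at C-1; an iodo group at C-8.
Prefixes are listed alphabetically: bromo, iodo.
Assembling the pieces gives 1-bromo-8-iodoundec-9-yn-4-one.

1-bromo-8-iodoundec-9-yn-4-one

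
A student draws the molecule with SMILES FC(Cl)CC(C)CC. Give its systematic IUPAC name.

The longest continuous carbon chain has 5 atoms, so the parent hydride is pentane.
Number the chain so that the substituent locant set {1,1,3} is lower than {3,5,5} at the first point of difference.
With this numbering: a chloro group at C-1; a fluoro group at C-1; a methyl group at C-3.
Substituent prefixes are cited in alphabetical order (multiplying prefixes like di-/tri- are ignored for ordering).
Assembling the pieces gives 1-chloro-1-fluoro-3-methylpentane.

1-chloro-1-fluoro-3-methylpentane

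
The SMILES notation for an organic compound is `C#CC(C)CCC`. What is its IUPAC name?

Counting along the main chain through the multiple bond gives 6 carbons: the parent is hexane.
A C≡C triple bond in the chain gives the infix -yne-.
Number the chain so that numbering from this end puts the triple bond at C-1 rather than C-5.
With this numbering: the triple bond between C-1 and C-2; a methyl group at C-3.
Putting it together: 3-methylhex-1-yne.

3-methylhex-1-yne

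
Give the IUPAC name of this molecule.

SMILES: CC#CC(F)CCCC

4-fluorooct-2-yne

The longest carbon chain that includes the multiple bond has 8 carbons, so the parent hydride is octane.
There is one C≡C triple bond, indicated by the ending -yne.
Choose the numbering such that numbering from this end puts the triple bond at C-2 rather than C-6.
With this numbering: the triple bond between C-2 and C-3; a fluoro group at C-4.
Assembling the pieces gives 4-fluorooct-2-yne.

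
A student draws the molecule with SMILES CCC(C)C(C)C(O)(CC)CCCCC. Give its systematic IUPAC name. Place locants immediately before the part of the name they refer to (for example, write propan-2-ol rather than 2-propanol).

The longest chain bearing the –OH group is 10 carbons long (decane).
The highest-priority functional group is an alcohol (–OH), so the name ends in -ol.
Number the chain so that numbering from this end puts the hydroxyl group at C-5 rather than C-6.
This places the hydroxyl at C-5; an ethyl group at C-5; methyl groups at C-3 and C-4.
Substituent prefixes are cited in alphabetical order (multiplying prefixes like di-/tri- are ignored for ordering).
Assembling the pieces gives 5-ethyl-3,4-dimethyldecan-5-ol.

5-ethyl-3,4-dimethyldecan-5-ol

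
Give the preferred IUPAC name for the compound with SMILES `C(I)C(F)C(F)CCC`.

2,3-difluoro-1-iodohexane

The longest continuous carbon chain has 6 atoms, so the parent hydride is hexane.
Choose the numbering such that the substituent locant set {1,2,3} is lower than {4,5,6} at the first point of difference.
This places fluoro groups at C-2 and C-3; an iodo group at C-1.
The substituents are ordered alphabetically, ignoring any di-/tri- multipliers.
The name is 2,3-difluoro-1-iodohexane.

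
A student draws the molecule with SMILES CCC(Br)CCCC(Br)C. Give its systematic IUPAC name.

2,6-dibromooctane

The longest continuous carbon chain has 8 atoms, so the parent hydride is octane.
Choose the numbering such that the substituent locant set {2,6} is lower than {3,7} at the first point of difference.
With this numbering: bromo groups at C-2 and C-6.
The name is 2,6-dibromooctane.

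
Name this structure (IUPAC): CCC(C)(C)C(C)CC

3,3,4-trimethylhexane

The longest continuous carbon chain has 6 atoms, so the parent hydride is hexane.
Choose the numbering such that the substituent locant set {3,3,4} is lower than {3,4,4} at the first point of difference.
That gives methyl groups at C-3 (×2) and C-4.
Assembling the pieces gives 3,3,4-trimethylhexane.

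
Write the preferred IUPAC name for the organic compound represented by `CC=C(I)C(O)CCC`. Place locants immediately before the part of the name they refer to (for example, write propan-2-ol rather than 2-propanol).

Counting along the main chain through the –OH group and the multiple bond gives 7 carbons: the parent is heptane.
The highest-priority functional group is an alcohol (–OH), so the name ends in -ol.
A C=C double bond in the chain gives the infix -ene-.
The numbering direction is chosen so that numbering from this end puts the double bond at C-2 rather than C-5.
This places the hydroxyl at C-4; the double bond between C-2 and C-3; an iodo group at C-3.
Putting it together: 3-iodohept-2-en-4-ol.

3-iodohept-2-en-4-ol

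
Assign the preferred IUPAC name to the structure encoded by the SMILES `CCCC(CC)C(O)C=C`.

Counting along the main chain through the –OH group and the multiple bond gives 7 carbons: the parent is heptane.
The highest-priority functional group is an alcohol (–OH), so the name ends in -ol.
There is one C=C double bond, indicated by the ending -ene.
The numbering direction is chosen so that numbering from this end puts the hydroxyl group at C-3 rather than C-5.
With this numbering: the hydroxyl at C-3; the double bond between C-1 and C-2; an ethyl group at C-4.
Putting it together: 4-ethylhept-1-en-3-ol.

4-ethylhept-1-en-3-ol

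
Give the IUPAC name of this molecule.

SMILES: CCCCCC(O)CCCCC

The longest carbon chain that includes the –OH group has 11 carbons, so the parent hydride is undecane.
The highest-priority functional group is an alcohol (–OH), so the name ends in -ol.
Numbering from either end gives identical locants here.
With this numbering: the hydroxyl at C-6.
The name is undecan-6-ol.

undecan-6-ol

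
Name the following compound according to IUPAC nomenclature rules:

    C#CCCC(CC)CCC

5-ethyloct-1-yne

Counting along the main chain through the multiple bond gives 8 carbons: the parent is octane.
The chain contains a C≡C triple bond, so the unsaturation ending is -yne.
The numbering direction is chosen so that numbering from this end puts the triple bond at C-1 rather than C-7.
With this numbering: the triple bond between C-1 and C-2; an ethyl group at C-5.
Assembling the pieces gives 5-ethyloct-1-yne.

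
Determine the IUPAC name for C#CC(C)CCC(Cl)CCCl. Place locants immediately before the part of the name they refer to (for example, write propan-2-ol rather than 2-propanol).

Counting along the main chain through the multiple bond gives 8 carbons: the parent is octane.
There is one C≡C triple bond, indicated by the ending -yne.
Choose the numbering such that numbering from this end puts the triple bond at C-1 rather than C-7.
That gives the triple bond between C-1 and C-2; chloro groups at C-6 and C-8; a methyl group at C-3.
Prefixes are listed alphabetically: chloro, methyl.
Assembling the pieces gives 6,8-dichloro-3-methyloct-1-yne.

6,8-dichloro-3-methyloct-1-yne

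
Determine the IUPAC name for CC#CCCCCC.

The longest carbon chain that includes the multiple bond has 8 carbons, so the parent hydride is octane.
There is one C≡C triple bond, indicated by the ending -yne.
Choose the numbering such that numbering from this end puts the triple bond at C-2 rather than C-6.
With this numbering: the triple bond between C-2 and C-3.
The name is oct-2-yne.

oct-2-yne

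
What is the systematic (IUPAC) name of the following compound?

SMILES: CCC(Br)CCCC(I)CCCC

The parent chain contains 11 carbons (undecane).
The numbering direction is chosen so that the substituent locant set {3,7} is lower than {5,9} at the first point of difference.
With this numbering: a bromo group at C-3; an iodo group at C-7.
Prefixes are listed alphabetically: bromo, iodo.
Assembling the pieces gives 3-bromo-7-iodoundecane.

3-bromo-7-iodoundecane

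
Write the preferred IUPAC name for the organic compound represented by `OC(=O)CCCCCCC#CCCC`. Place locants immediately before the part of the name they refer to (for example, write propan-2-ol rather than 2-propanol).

The longest carbon chain that includes the –COOH group and the multiple bond has 12 carbons, so the parent hydride is dodecane.
The principal characteristic group is a carboxylic acid (terminal –COOH), named with the suffix -oic acid.
A C≡C triple bond in the chain gives the infix -yne-.
Choose the numbering such that the carboxylic acid carbon is C-1 by definition.
With this numbering: the triple bond between C-8 and C-9.
Putting it together: dodec-8-ynoic acid.

dodec-8-ynoic acid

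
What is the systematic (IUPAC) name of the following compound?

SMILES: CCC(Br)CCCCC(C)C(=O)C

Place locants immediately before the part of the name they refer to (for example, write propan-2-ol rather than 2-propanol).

8-bromo-3-methyldecan-2-one

The longest chain bearing the carbonyl is 10 carbons long (decane).
The principal characteristic group is a ketone (C=O on an internal carbon), named with the suffix -one.
The numbering direction is chosen so that numbering from this end puts the carbonyl group at C-2 rather than C-9.
This places the carbonyl at C-2; a bromo group at C-8; a methyl group at C-3.
Prefixes are listed alphabetically: bromo, methyl.
Putting it together: 8-bromo-3-methyldecan-2-one.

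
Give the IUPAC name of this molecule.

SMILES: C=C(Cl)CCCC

2-chlorohex-1-ene

Counting along the main chain through the multiple bond gives 6 carbons: the parent is hexane.
The chain contains a C=C double bond, so the unsaturation ending is -ene.
Number the chain so that numbering from this end puts the double bond at C-1 rather than C-5.
With this numbering: the double bond between C-1 and C-2; a chloro group at C-2.
The name is 2-chlorohex-1-ene.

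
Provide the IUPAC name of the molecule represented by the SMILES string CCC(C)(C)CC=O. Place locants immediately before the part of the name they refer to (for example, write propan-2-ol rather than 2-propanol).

The longest carbon chain that includes the –CHO group has 5 carbons, so the parent hydride is pentane.
The highest-priority functional group is an aldehyde (terminal –CHO), so the name ends in -al.
The numbering direction is chosen so that the aldehyde carbon is C-1 by definition.
That gives two methyl groups at C-3.
Putting it together: 3,3-dimethylpentanal.

3,3-dimethylpentanal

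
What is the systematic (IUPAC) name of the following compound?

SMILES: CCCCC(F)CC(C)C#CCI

The longest carbon chain that includes the multiple bond has 10 carbons, so the parent hydride is decane.
The chain contains a C≡C triple bond, so the unsaturation ending is -yne.
Choose the numbering such that numbering from this end puts the triple bond at C-2 rather than C-8.
This places the triple bond between C-2 and C-3; a fluoro group at C-6; an iodo group at C-1; a methyl group at C-4.
Prefixes are listed alphabetically: fluoro, iodo, methyl.
The name is 6-fluoro-1-iodo-4-methyldec-2-yne.

6-fluoro-1-iodo-4-methyldec-2-yne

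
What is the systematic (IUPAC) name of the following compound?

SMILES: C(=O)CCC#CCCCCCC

The longest chain bearing the –CHO group and the multiple bond is 11 carbons long (undecane).
The principal characteristic group is an aldehyde (terminal –CHO), named with the suffix -al.
There is one C≡C triple bond, indicated by the ending -yne.
The numbering direction is chosen so that the aldehyde carbon is C-1 by definition.
This places the triple bond between C-4 and C-5.
Putting it together: undec-4-ynal.

undec-4-ynal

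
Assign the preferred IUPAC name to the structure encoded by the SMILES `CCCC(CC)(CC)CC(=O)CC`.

5,5-diethyloctan-3-one

The longest chain bearing the carbonyl is 8 carbons long (octane).
A ketone (C=O on an internal carbon) is the principal characteristic group, giving the suffix -one.
Number the chain so that numbering from this end puts the carbonyl group at C-3 rather than C-6.
That gives the carbonyl at C-3; two ethyl groups at C-5.
The name is 5,5-diethyloctan-3-one.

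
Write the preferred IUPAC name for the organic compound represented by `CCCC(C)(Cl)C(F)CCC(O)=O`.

Counting along the main chain through the –COOH group gives 8 carbons: the parent is octane.
The highest-priority functional group is a carboxylic acid (terminal –COOH), so the name ends in -oic acid.
The numbering direction is chosen so that the carboxylic acid carbon is C-1 by definition.
This places a chloro group at C-5; a fluoro group at C-4; a methyl group at C-5.
The substituents are ordered alphabetically, ignoring any di-/tri- multipliers.
The name is 5-chloro-4-fluoro-5-methyloctanoic acid.

5-chloro-4-fluoro-5-methyloctanoic acid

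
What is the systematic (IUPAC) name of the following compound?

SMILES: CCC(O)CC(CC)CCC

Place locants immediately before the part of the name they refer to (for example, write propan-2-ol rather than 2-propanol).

The longest carbon chain that includes the –OH group has 8 carbons, so the parent hydride is octane.
The highest-priority functional group is an alcohol (–OH), so the name ends in -ol.
Choose the numbering such that numbering from this end puts the hydroxyl group at C-3 rather than C-6.
That gives the hydroxyl at C-3; an ethyl group at C-5.
Putting it together: 5-ethyloctan-3-ol.

5-ethyloctan-3-ol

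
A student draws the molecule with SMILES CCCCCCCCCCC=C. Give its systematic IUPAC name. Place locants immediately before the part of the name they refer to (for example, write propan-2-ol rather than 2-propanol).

dodec-1-ene

The longest chain bearing the multiple bond is 12 carbons long (dodecane).
A C=C double bond in the chain gives the infix -ene-.
Choose the numbering such that numbering from this end puts the double bond at C-1 rather than C-11.
With this numbering: the double bond between C-1 and C-2.
The name is dodec-1-ene.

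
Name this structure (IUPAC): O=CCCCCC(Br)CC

6-bromooctanal

The longest carbon chain that includes the –CHO group has 8 carbons, so the parent hydride is octane.
The highest-priority functional group is an aldehyde (terminal –CHO), so the name ends in -al.
Number the chain so that the aldehyde carbon is C-1 by definition.
That gives a bromo group at C-6.
Putting it together: 6-bromooctanal.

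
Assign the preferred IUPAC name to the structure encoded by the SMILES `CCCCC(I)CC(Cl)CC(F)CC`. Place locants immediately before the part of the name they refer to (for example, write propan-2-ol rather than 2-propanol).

The longest continuous carbon chain has 11 atoms, so the parent hydride is undecane.
The numbering direction is chosen so that the substituent locant set {3,5,7} is lower than {5,7,9} at the first point of difference.
With this numbering: a chloro group at C-5; a fluoro group at C-3; an iodo group at C-7.
Substituent prefixes are cited in alphabetical order (multiplying prefixes like di-/tri- are ignored for ordering).
Assembling the pieces gives 5-chloro-3-fluoro-7-iodoundecane.

5-chloro-3-fluoro-7-iodoundecane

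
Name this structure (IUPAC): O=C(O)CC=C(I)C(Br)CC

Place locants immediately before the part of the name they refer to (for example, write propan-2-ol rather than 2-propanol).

The longest chain bearing the –COOH group and the multiple bond is 7 carbons long (heptane).
The highest-priority functional group is a carboxylic acid (terminal –COOH), so the name ends in -oic acid.
The chain contains a C=C double bond, so the unsaturation ending is -ene.
The numbering direction is chosen so that the carboxylic acid carbon is C-1 by definition.
With this numbering: the double bond between C-3 and C-4; a bromo group at C-5; an iodo group at C-4.
The substituents are ordered alphabetically, ignoring any di-/tri- multipliers.
The name is 5-bromo-4-iodohept-3-enoic acid.

5-bromo-4-iodohept-3-enoic acid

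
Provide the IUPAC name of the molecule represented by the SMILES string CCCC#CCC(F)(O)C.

2-fluorooct-4-yn-2-ol

Counting along the main chain through the –OH group and the multiple bond gives 8 carbons: the parent is octane.
The highest-priority functional group is an alcohol (–OH), so the name ends in -ol.
A C≡C triple bond in the chain gives the infix -yne-.
The numbering direction is chosen so that numbering from this end puts the hydroxyl group at C-2 rather than C-7.
With this numbering: the hydroxyl at C-2; the triple bond between C-4 and C-5; a fluoro group at C-2.
Putting it together: 2-fluorooct-4-yn-2-ol.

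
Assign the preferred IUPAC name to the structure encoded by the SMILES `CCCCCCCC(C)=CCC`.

4-methylundec-3-ene

Counting along the main chain through the multiple bond gives 11 carbons: the parent is undecane.
There is one C=C double bond, indicated by the ending -ene.
The numbering direction is chosen so that numbering from this end puts the double bond at C-3 rather than C-8.
That gives the double bond between C-3 and C-4; a methyl group at C-4.
The name is 4-methylundec-3-ene.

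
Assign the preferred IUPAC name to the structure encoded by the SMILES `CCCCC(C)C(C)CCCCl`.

1-chloro-4,5-dimethylnonane

The parent chain contains 9 carbons (nonane).
Number the chain so that the substituent locant set {1,4,5} is lower than {5,6,9} at the first point of difference.
That gives a chloro group at C-1; methyl groups at C-4 and C-5.
Substituent prefixes are cited in alphabetical order (multiplying prefixes like di-/tri- are ignored for ordering).
Assembling the pieces gives 1-chloro-4,5-dimethylnonane.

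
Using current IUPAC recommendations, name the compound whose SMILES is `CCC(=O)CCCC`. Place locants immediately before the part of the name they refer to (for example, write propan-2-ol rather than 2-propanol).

heptan-3-one

Counting along the main chain through the carbonyl gives 7 carbons: the parent is heptane.
A ketone (C=O on an internal carbon) is the principal characteristic group, giving the suffix -one.
Choose the numbering such that numbering from this end puts the carbonyl group at C-3 rather than C-5.
That gives the carbonyl at C-3.
Putting it together: heptan-3-one.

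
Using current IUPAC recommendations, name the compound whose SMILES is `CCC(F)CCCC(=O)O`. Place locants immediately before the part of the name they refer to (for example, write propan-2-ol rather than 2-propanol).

Counting along the main chain through the –COOH group gives 7 carbons: the parent is heptane.
The principal characteristic group is a carboxylic acid (terminal –COOH), named with the suffix -oic acid.
The numbering direction is chosen so that the carboxylic acid carbon is C-1 by definition.
That gives a fluoro group at C-5.
Assembling the pieces gives 5-fluoroheptanoic acid.

5-fluoroheptanoic acid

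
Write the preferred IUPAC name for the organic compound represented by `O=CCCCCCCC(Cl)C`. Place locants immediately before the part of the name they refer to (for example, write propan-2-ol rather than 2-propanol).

The longest chain bearing the –CHO group is 9 carbons long (nonane).
The highest-priority functional group is an aldehyde (terminal –CHO), so the name ends in -al.
Choose the numbering such that the aldehyde carbon is C-1 by definition.
That gives a chloro group at C-8.
The name is 8-chlorononanal.

8-chlorononanal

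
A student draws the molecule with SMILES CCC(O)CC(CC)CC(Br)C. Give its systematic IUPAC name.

The longest chain bearing the –OH group is 8 carbons long (octane).
The principal characteristic group is an alcohol (–OH), named with the suffix -ol.
Choose the numbering such that numbering from this end puts the hydroxyl group at C-3 rather than C-6.
With this numbering: the hydroxyl at C-3; a bromo group at C-7; an ethyl group at C-5.
Substituent prefixes are cited in alphabetical order (multiplying prefixes like di-/tri- are ignored for ordering).
Assembling the pieces gives 7-bromo-5-ethyloctan-3-ol.

7-bromo-5-ethyloctan-3-ol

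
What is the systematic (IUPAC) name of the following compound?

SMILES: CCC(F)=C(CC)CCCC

The longest carbon chain that includes the multiple bond has 8 carbons, so the parent hydride is octane.
The chain contains a C=C double bond, so the unsaturation ending is -ene.
The numbering direction is chosen so that numbering from this end puts the double bond at C-3 rather than C-5.
That gives the double bond between C-3 and C-4; an ethyl group at C-4; a fluoro group at C-3.
Prefixes are listed alphabetically: ethyl, fluoro.
Assembling the pieces gives 4-ethyl-3-fluorooct-3-ene.

4-ethyl-3-fluorooct-3-ene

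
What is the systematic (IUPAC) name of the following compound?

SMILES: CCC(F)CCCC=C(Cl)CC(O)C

The longest carbon chain that includes the –OH group and the multiple bond has 11 carbons, so the parent hydride is undecane.
The highest-priority functional group is an alcohol (–OH), so the name ends in -ol.
There is one C=C double bond, indicated by the ending -ene.
Number the chain so that numbering from this end puts the hydroxyl group at C-2 rather than C-10.
That gives the hydroxyl at C-2; the double bond between C-4 and C-5; a chloro group at C-4; a fluoro group at C-9.
Substituent prefixes are cited in alphabetical order (multiplying prefixes like di-/tri- are ignored for ordering).
The name is 4-chloro-9-fluoroundec-4-en-2-ol.

4-chloro-9-fluoroundec-4-en-2-ol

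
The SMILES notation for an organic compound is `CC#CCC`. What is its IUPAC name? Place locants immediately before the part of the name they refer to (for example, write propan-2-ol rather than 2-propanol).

pent-2-yne

The longest chain bearing the multiple bond is 5 carbons long (pentane).
A C≡C triple bond in the chain gives the infix -yne-.
Number the chain so that numbering from this end puts the triple bond at C-2 rather than C-3.
That gives the triple bond between C-2 and C-3.
Putting it together: pent-2-yne.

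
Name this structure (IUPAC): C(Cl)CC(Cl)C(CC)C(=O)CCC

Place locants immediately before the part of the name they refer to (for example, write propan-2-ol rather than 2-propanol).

6,8-dichloro-5-ethyloctan-4-one

The longest chain bearing the carbonyl is 8 carbons long (octane).
A ketone (C=O on an internal carbon) is the principal characteristic group, giving the suffix -one.
The numbering direction is chosen so that numbering from this end puts the carbonyl group at C-4 rather than C-5.
That gives the carbonyl at C-4; chloro groups at C-6 and C-8; an ethyl group at C-5.
Substituent prefixes are cited in alphabetical order (multiplying prefixes like di-/tri- are ignored for ordering).
The name is 6,8-dichloro-5-ethyloctan-4-one.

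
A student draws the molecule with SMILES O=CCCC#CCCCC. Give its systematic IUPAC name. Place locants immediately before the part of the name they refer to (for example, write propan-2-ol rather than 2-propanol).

non-4-ynal

The longest chain bearing the –CHO group and the multiple bond is 9 carbons long (nonane).
An aldehyde (terminal –CHO) is the principal characteristic group, giving the suffix -al.
There is one C≡C triple bond, indicated by the ending -yne.
Number the chain so that the aldehyde carbon is C-1 by definition.
With this numbering: the triple bond between C-4 and C-5.
Assembling the pieces gives non-4-ynal.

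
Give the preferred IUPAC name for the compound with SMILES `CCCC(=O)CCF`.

1-fluorohexan-3-one

Counting along the main chain through the carbonyl gives 6 carbons: the parent is hexane.
The principal characteristic group is a ketone (C=O on an internal carbon), named with the suffix -one.
Number the chain so that numbering from this end puts the carbonyl group at C-3 rather than C-4.
With this numbering: the carbonyl at C-3; a fluoro group at C-1.
Assembling the pieces gives 1-fluorohexan-3-one.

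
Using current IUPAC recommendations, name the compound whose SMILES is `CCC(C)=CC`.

The longest carbon chain that includes the multiple bond has 5 carbons, so the parent hydride is pentane.
The chain contains a C=C double bond, so the unsaturation ending is -ene.
The numbering direction is chosen so that numbering from this end puts the double bond at C-2 rather than C-3.
This places the double bond between C-2 and C-3; a methyl group at C-3.
The name is 3-methylpent-2-ene.

3-methylpent-2-ene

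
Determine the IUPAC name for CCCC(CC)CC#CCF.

The longest chain bearing the multiple bond is 8 carbons long (octane).
A C≡C triple bond in the chain gives the infix -yne-.
Number the chain so that numbering from this end puts the triple bond at C-2 rather than C-6.
With this numbering: the triple bond between C-2 and C-3; an ethyl group at C-5; a fluoro group at C-1.
Prefixes are listed alphabetically: ethyl, fluoro.
Assembling the pieces gives 5-ethyl-1-fluorooct-2-yne.

5-ethyl-1-fluorooct-2-yne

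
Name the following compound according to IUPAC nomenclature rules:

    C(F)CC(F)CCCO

4,6-difluorohexan-1-ol

The longest chain bearing the –OH group is 6 carbons long (hexane).
The highest-priority functional group is an alcohol (–OH), so the name ends in -ol.
The numbering direction is chosen so that numbering from this end puts the hydroxyl group at C-1 rather than C-6.
That gives the hydroxyl at C-1; fluoro groups at C-4 and C-6.
Assembling the pieces gives 4,6-difluorohexan-1-ol.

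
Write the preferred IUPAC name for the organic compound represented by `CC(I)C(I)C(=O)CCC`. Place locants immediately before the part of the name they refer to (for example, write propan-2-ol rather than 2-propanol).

2,3-diiodoheptan-4-one

The longest chain bearing the carbonyl is 7 carbons long (heptane).
A ketone (C=O on an internal carbon) is the principal characteristic group, giving the suffix -one.
The numbering direction is chosen so that the substituent locant set {2,3} is lower than {5,6} at the first point of difference.
That gives the carbonyl at C-4; iodo groups at C-2 and C-3.
Putting it together: 2,3-diiodoheptan-4-one.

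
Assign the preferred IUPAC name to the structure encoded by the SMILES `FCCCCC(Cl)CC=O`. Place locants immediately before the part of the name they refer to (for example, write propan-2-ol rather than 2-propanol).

3-chloro-7-fluoroheptanal

The longest chain bearing the –CHO group is 7 carbons long (heptane).
The principal characteristic group is an aldehyde (terminal –CHO), named with the suffix -al.
The numbering direction is chosen so that the aldehyde carbon is C-1 by definition.
With this numbering: a chloro group at C-3; a fluoro group at C-7.
Substituent prefixes are cited in alphabetical order (multiplying prefixes like di-/tri- are ignored for ordering).
Putting it together: 3-chloro-7-fluoroheptanal.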